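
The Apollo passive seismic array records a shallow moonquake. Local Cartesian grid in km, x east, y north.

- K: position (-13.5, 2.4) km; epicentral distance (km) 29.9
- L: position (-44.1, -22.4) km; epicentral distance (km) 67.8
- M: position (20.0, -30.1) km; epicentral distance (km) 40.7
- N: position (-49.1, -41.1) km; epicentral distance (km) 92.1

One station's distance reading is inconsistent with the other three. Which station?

N

Solve using three stations at a time. Using K, L, M (subtract circle equations pairwise → linear system) gives (x, y) ≈ (15.3, 10.3).
Distances from that point to each station vs reported:
  K: calculated 29.8 vs reported 29.9 → residual 0.1 km
  L: calculated 67.8 vs reported 67.8 → residual 0.0 km
  M: calculated 40.6 vs reported 40.7 → residual 0.1 km
  N: calculated 82.4 vs reported 92.1 → residual 9.7 km
K, L, M are mutually consistent (residuals ≈ 0); N is off by 9.7 km.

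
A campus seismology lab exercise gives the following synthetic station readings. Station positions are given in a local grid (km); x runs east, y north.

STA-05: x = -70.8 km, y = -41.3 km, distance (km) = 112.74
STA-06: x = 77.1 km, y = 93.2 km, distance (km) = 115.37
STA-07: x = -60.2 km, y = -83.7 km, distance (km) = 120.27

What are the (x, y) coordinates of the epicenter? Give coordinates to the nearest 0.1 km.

Circle about each station: (x + 70.8)² + (y + 41.3)² = 112.74²; (x − 77.1)² + (y − 93.2)² = 115.37²; (x + 60.2)² + (y + 83.7)² = 120.27².
Subtracting the STA-05 equation from the STA-06 and STA-07 equations removes the quadratic terms:
295.8 x + 269.0 y = 7312.39
21.2 x − 84.8 y = 2156.83
Solving the 2×2 system: x ≈ 39.0, y ≈ -15.7 km.
Check against STA-05 (with the unrounded x, y): √((x + 70.8)²+(y + 41.3)²) = 112.74 ≈ 112.74 km. ✓

x ≈ 39.0 km, y ≈ -15.7 km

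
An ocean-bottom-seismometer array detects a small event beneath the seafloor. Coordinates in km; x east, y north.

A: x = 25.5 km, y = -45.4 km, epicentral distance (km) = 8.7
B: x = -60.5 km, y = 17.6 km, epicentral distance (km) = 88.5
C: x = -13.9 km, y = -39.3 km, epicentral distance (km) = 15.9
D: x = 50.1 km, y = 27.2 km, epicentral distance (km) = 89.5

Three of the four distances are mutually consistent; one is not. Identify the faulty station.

A

Solve using three stations at a time. Using B, C, D (subtract circle equations pairwise → linear system) gives (x, y) ≈ (0.0, -47.0).
Distances from that point to each station vs reported:
  A: calculated 25.5 vs reported 8.7 → residual 16.8 km
  B: calculated 88.5 vs reported 88.5 → residual 0.0 km
  C: calculated 15.9 vs reported 15.9 → residual 0.0 km
  D: calculated 89.5 vs reported 89.5 → residual 0.0 km
B, C, D are mutually consistent (residuals ≈ 0); A is off by 16.8 km.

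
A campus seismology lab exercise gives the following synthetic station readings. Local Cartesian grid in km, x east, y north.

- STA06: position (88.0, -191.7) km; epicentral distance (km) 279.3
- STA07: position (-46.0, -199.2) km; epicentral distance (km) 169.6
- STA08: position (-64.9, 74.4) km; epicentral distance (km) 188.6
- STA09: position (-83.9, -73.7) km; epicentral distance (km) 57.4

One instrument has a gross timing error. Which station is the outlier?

Solve using three stations at a time. Using STA06, STA07, STA08 (subtract circle equations pairwise → linear system) gives (x, y) ≈ (-169.1, -82.7).
Distances from that point to each station vs reported:
  STA06: calculated 279.2 vs reported 279.3 → residual 0.1 km
  STA07: calculated 169.5 vs reported 169.6 → residual 0.1 km
  STA08: calculated 188.5 vs reported 188.6 → residual 0.1 km
  STA09: calculated 85.6 vs reported 57.4 → residual 28.2 km
STA06, STA07, STA08 are mutually consistent (residuals ≈ 0); STA09 is off by 28.2 km.

STA09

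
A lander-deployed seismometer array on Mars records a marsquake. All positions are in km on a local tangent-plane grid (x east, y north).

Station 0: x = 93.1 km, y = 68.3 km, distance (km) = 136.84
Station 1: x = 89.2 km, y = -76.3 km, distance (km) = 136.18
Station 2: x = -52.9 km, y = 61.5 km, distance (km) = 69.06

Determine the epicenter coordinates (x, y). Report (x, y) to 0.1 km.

-24.6 km east, -1.5 km north

Circle about each station: (x − 93.1)² + (y − 68.3)² = 136.84²; (x − 89.2)² + (y + 76.3)² = 136.18²; (x + 52.9)² + (y − 61.5)² = 69.06².
Subtracting the Station 0 equation from the Station 1 and Station 2 equations removes the quadratic terms:
-7.8 x − 289.2 y = 626.02
-292.0 x − 13.6 y = 7204.06
Solving the 2×2 system: x ≈ -24.6, y ≈ -1.5 km.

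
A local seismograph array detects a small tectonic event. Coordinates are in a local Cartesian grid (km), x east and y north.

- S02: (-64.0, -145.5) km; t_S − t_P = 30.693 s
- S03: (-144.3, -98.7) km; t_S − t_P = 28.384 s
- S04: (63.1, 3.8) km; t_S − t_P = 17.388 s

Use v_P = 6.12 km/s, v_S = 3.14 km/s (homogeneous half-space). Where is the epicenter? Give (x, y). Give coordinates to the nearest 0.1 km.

Distance from S−P lag: d = Δt · v_P v_S / (v_P − v_S) = Δt · (6.12·3.14)/(6.12−3.14) ≈ 6.4486·Δt.
So d_S02 = 197.93, d_S03 = 183.04, d_S04 = 112.13 km.
Circle about each station: (x + 64.0)² + (y + 145.5)² = 197.93²; (x + 144.3)² + (y + 98.7)² = 183.04²; (x − 63.1)² + (y − 3.8)² = 112.13².
Subtracting the S02 equation from the S03 and S04 equations removes the quadratic terms:
-160.6 x + 93.6 y = 10970.57
254.2 x + 298.6 y = 5332.95
Solving the 2×2 system: x ≈ -38.7, y ≈ 50.8 km.

x ≈ -38.7 km, y ≈ 50.8 km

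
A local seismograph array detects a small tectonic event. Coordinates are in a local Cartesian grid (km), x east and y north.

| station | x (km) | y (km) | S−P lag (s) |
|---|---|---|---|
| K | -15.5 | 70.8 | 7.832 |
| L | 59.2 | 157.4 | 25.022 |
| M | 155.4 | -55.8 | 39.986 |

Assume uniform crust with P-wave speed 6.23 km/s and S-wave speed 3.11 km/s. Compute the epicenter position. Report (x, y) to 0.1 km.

Distance from S−P lag: d = Δt · v_P v_S / (v_P − v_S) = Δt · (6.23·3.11)/(6.23−3.11) ≈ 6.2100·Δt.
So d_K = 48.64, d_L = 155.39, d_M = 248.31 km.
Circle about each station: (x + 15.5)² + (y − 70.8)² = 48.64²; (x − 59.2)² + (y − 157.4)² = 155.39²; (x − 155.4)² + (y + 55.8)² = 248.31².
Subtracting the K equation from the L and M equations removes the quadratic terms:
149.4 x + 173.2 y = 1246.31
341.8 x − 253.2 y = -37282.10
Solving the 2×2 system: x ≈ -63.3, y ≈ 61.8 km.

-63.3 km east, 61.8 km north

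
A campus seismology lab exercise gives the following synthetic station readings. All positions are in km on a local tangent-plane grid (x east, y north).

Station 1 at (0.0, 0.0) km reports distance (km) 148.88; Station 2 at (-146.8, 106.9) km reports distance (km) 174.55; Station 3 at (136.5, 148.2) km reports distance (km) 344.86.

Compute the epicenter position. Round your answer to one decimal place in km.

Circle about each station: x² + y² = 148.88²; (x + 146.8)² + (y − 106.9)² = 174.55²; (x − 136.5)² + (y − 148.2)² = 344.86².
Subtracting pairs of circle equations eliminates x²+y² and gives linear equations (the radical axes):
-293.6 x + 213.8 y = 24675.40
273.0 x + 296.4 y = -56167.68
Solving the 2×2 system: x ≈ -132.9, y ≈ -67.1 km.
Check against Station 1 (with the unrounded x, y): √(x²+y²) = 148.87 ≈ 148.88 km. ✓

(-132.9, -67.1)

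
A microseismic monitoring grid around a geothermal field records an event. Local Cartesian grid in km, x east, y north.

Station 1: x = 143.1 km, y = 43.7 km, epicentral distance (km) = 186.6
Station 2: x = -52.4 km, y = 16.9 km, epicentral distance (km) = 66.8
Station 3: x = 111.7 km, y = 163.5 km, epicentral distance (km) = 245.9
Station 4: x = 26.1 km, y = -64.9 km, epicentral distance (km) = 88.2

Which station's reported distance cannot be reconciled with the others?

Station 4

Solve using three stations at a time. Using Station 1, Station 2, Station 3 (subtract circle equations pairwise → linear system) gives (x, y) ≈ (-22.3, -42.7).
Distances from that point to each station vs reported:
  Station 1: calculated 186.6 vs reported 186.6 → residual 0.0 km
  Station 2: calculated 66.8 vs reported 66.8 → residual 0.0 km
  Station 3: calculated 245.9 vs reported 245.9 → residual 0.0 km
  Station 4: calculated 53.2 vs reported 88.2 → residual 35.0 km
Station 1, Station 2, Station 3 are mutually consistent (residuals ≈ 0); Station 4 is off by 35.0 km.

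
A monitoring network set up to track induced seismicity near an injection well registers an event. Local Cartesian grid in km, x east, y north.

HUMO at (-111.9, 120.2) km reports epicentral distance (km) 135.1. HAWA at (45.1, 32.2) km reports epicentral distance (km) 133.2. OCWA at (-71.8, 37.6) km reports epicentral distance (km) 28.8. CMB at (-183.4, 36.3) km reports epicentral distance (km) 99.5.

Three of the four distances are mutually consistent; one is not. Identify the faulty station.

HUMO

Solve using three stations at a time. Using HAWA, OCWA, CMB (subtract circle equations pairwise → linear system) gives (x, y) ≈ (-86.7, 13.3).
Distances from that point to each station vs reported:
  HUMO: calculated 109.8 vs reported 135.1 → residual 25.3 km
  HAWA: calculated 133.1 vs reported 133.2 → residual 0.1 km
  OCWA: calculated 28.5 vs reported 28.8 → residual 0.3 km
  CMB: calculated 99.4 vs reported 99.5 → residual 0.1 km
HAWA, OCWA, CMB are mutually consistent (residuals ≈ 0); HUMO is off by 25.3 km.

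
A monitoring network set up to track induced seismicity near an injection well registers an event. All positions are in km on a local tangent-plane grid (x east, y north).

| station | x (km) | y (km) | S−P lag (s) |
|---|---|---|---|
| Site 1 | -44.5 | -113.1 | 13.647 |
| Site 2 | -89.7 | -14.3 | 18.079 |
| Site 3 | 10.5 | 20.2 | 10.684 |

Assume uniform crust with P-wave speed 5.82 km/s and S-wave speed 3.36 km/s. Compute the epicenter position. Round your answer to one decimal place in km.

Distance from S−P lag: d = Δt · v_P v_S / (v_P − v_S) = Δt · (5.82·3.36)/(5.82−3.36) ≈ 7.9493·Δt.
So d_Site 1 = 108.48, d_Site 2 = 143.71, d_Site 3 = 84.93 km.
Circle about each station: (x + 44.5)² + (y + 113.1)² = 108.48²; (x + 89.7)² + (y + 14.3)² = 143.71²; (x − 10.5)² + (y − 20.2)² = 84.93².
Subtracting pairs of circle equations eliminates x²+y² and gives linear equations (the radical axes):
-90.4 x + 197.6 y = -15405.93
110.0 x + 266.6 y = -9698.76
Solving the 2×2 system: x ≈ 47.8, y ≈ -56.1 km.
Check against Site 1 (with the unrounded x, y): √((x + 44.5)²+(y + 113.1)²) = 108.48 ≈ 108.48 km. ✓

47.8 km east, -56.1 km north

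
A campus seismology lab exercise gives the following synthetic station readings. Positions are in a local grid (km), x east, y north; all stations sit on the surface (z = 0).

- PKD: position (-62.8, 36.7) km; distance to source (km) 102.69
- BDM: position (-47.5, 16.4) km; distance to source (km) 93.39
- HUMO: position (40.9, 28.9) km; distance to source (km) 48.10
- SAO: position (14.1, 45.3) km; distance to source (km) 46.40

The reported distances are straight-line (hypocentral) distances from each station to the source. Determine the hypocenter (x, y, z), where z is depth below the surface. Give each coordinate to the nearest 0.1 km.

x ≈ 29.7 km, y ≈ 45.6 km, depth ≈ 43.7 km

Each station gives a sphere (x−x_i)² + (y−y_i)² + z² = d_i² (stations at z=0).
Subtracting the PKD sphere from BDM and HUMO: z² cancels, leaving linear equations in x and y:
30.6 x − 40.6 y = -941.98
207.4 x − 15.6 y = 5448.92
Solving: x ≈ 29.701, y ≈ 45.587 km (keep extra digits for the depth step; rounded: 29.7, 45.6).
Then from the PKD sphere: z² = 102.69² − (x + 62.8)² − (y − 36.7)² with x = 29.701, y = 45.587, so z ≈ 43.702 ≈ 43.7 km.
Check against SAO (with the unrounded solution): distance 46.40 ≈ 46.40 km. ✓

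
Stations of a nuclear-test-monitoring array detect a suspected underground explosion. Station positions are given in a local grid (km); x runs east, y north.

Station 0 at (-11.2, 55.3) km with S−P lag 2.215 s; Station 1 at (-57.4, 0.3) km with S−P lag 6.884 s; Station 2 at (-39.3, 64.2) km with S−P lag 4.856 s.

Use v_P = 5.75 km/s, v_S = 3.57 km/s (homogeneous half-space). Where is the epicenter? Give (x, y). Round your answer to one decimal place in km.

-3.3 km east, 36.0 km north

Distance from S−P lag: d = Δt · v_P v_S / (v_P − v_S) = Δt · (5.75·3.57)/(5.75−3.57) ≈ 9.4163·Δt.
So d_Station 0 = 20.86, d_Station 1 = 64.82, d_Station 2 = 45.73 km.
Circle about each station: (x + 11.2)² + (y − 55.3)² = 20.86²; (x + 57.4)² + (y − 0.3)² = 64.82²; (x + 39.3)² + (y − 64.2)² = 45.73².
Subtracting the Station 0 equation from the Station 1 and Station 2 equations removes the quadratic terms:
-92.4 x − 110.0 y = -3655.17
-56.2 x + 17.8 y = 826.51
Solving the 2×2 system: x ≈ -3.3, y ≈ 36.0 km.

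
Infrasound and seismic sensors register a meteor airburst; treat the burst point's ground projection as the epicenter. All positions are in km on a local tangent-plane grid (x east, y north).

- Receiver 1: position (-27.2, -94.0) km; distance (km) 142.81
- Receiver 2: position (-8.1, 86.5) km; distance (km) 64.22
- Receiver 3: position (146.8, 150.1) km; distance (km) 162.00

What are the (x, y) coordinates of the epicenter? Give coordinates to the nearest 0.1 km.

Circle about each station: (x + 27.2)² + (y + 94.0)² = 142.81²; (x + 8.1)² + (y − 86.5)² = 64.22²; (x − 146.8)² + (y − 150.1)² = 162.00².
Subtracting pairs of circle equations eliminates x²+y² and gives linear equations (the radical axes):
38.2 x + 361.0 y = 14242.51
348.0 x + 488.2 y = 28655.11
Solving the 2×2 system: x ≈ 31.7, y ≈ 36.1 km.
Check against Receiver 1 (with the unrounded x, y): √((x + 27.2)²+(y + 94.0)²) = 142.81 ≈ 142.81 km. ✓

x ≈ 31.7 km, y ≈ 36.1 km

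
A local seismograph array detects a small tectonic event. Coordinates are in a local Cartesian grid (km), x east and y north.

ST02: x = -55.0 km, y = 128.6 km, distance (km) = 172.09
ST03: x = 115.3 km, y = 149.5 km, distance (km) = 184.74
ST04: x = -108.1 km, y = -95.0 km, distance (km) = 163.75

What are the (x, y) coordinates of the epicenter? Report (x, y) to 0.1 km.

Circle about each station: (x + 55.0)² + (y − 128.6)² = 172.09²; (x − 115.3)² + (y − 149.5)² = 184.74²; (x + 108.1)² + (y + 95.0)² = 163.75².
Subtracting pairs of circle equations eliminates x²+y² and gives linear equations (the radical axes):
340.6 x + 41.8 y = 11567.48
-106.2 x − 447.2 y = 3948.56
Solving the 2×2 system: x ≈ 36.1, y ≈ -17.4 km.

36.1 km east, -17.4 km north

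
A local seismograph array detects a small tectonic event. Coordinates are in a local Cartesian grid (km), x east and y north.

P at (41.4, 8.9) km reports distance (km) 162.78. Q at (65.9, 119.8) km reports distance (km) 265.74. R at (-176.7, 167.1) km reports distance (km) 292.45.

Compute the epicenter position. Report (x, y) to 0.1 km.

Circle about each station: (x − 41.4)² + (y − 8.9)² = 162.78²; (x − 65.9)² + (y − 119.8)² = 265.74²; (x + 176.7)² + (y − 167.1)² = 292.45².
Subtracting the P equation from the Q and R equations removes the quadratic terms:
49.0 x + 221.8 y = -27218.74
-436.2 x + 316.4 y = -1677.54
Solving the 2×2 system: x ≈ -73.4, y ≈ -106.5 km.
Check against P (with the unrounded x, y): √((x − 41.4)²+(y − 8.9)²) = 162.78 ≈ 162.78 km. ✓

x ≈ -73.4 km, y ≈ -106.5 km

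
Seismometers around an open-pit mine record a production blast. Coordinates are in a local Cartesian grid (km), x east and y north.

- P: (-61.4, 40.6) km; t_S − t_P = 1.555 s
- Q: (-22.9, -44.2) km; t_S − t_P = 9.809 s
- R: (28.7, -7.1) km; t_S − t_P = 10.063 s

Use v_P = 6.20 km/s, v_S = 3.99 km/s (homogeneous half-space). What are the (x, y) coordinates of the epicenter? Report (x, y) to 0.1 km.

Distance from S−P lag: d = Δt · v_P v_S / (v_P − v_S) = Δt · (6.20·3.99)/(6.20−3.99) ≈ 11.1937·Δt.
So d_P = 17.41, d_Q = 109.80, d_R = 112.64 km.
Circle about each station: (x + 61.4)² + (y − 40.6)² = 17.41²; (x + 22.9)² + (y + 44.2)² = 109.80²; (x − 28.7)² + (y + 7.1)² = 112.64².
Subtracting the P equation from the Q and R equations removes the quadratic terms:
77.0 x − 169.6 y = -14693.20
180.2 x − 95.4 y = -16928.88
Solving the 2×2 system: x ≈ -63.3, y ≈ 57.9 km.

(-63.3, 57.9)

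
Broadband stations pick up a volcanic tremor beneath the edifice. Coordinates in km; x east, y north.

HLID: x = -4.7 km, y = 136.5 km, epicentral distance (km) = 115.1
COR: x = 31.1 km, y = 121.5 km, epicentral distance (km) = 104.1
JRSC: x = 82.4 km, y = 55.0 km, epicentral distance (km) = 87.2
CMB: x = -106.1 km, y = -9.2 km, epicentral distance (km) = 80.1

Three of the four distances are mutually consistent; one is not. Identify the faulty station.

Solve using three stations at a time. Using HLID, COR, JRSC (subtract circle equations pairwise → linear system) gives (x, y) ≈ (1.9, 21.6).
Distances from that point to each station vs reported:
  HLID: calculated 115.1 vs reported 115.1 → residual 0.0 km
  COR: calculated 104.1 vs reported 104.1 → residual 0.0 km
  JRSC: calculated 87.2 vs reported 87.2 → residual 0.0 km
  CMB: calculated 112.3 vs reported 80.1 → residual 32.2 km
HLID, COR, JRSC are mutually consistent (residuals ≈ 0); CMB is off by 32.2 km.

CMB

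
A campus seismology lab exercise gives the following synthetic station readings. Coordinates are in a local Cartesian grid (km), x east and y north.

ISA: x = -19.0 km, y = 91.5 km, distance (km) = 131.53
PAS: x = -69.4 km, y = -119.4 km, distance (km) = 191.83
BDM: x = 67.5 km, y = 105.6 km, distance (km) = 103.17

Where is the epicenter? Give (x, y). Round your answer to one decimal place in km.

78.3 km east, 3.0 km north

Circle about each station: (x + 19.0)² + (y − 91.5)² = 131.53²; (x + 69.4)² + (y + 119.4)² = 191.83²; (x − 67.5)² + (y − 105.6)² = 103.17².
Subtracting pairs of circle equations eliminates x²+y² and gives linear equations (the radical axes):
-100.8 x − 421.8 y = -9159.14
173.0 x + 28.2 y = 13630.45
Solving the 2×2 system: x ≈ 78.3, y ≈ 3.0 km.
Check against ISA (with the unrounded x, y): √((x + 19.0)²+(y − 91.5)²) = 131.53 ≈ 131.53 km. ✓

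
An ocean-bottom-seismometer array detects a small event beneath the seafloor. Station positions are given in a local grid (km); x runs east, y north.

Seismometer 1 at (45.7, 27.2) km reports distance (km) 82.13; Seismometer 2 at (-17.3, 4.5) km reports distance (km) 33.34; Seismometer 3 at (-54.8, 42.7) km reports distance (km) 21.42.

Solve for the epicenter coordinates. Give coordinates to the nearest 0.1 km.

Circle about each station: (x − 45.7)² + (y − 27.2)² = 82.13²; (x + 17.3)² + (y − 4.5)² = 33.34²; (x + 54.8)² + (y − 42.7)² = 21.42².
Subtracting pairs of circle equations eliminates x²+y² and gives linear equations (the radical axes):
-126.0 x − 45.4 y = 3124.99
-201.0 x + 31.0 y = 8284.52
Solving the 2×2 system: x ≈ -36.3, y ≈ 31.9 km.

(-36.3, 31.9)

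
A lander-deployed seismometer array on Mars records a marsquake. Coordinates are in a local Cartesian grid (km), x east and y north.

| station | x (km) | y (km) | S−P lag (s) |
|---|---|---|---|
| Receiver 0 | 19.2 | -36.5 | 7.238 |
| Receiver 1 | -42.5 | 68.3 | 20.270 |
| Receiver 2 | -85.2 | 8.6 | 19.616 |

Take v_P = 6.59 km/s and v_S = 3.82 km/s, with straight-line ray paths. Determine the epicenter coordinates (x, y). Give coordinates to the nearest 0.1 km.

(71.5, -76.4)

Distance from S−P lag: d = Δt · v_P v_S / (v_P − v_S) = Δt · (6.59·3.82)/(6.59−3.82) ≈ 9.0880·Δt.
So d_Receiver 0 = 65.78, d_Receiver 1 = 184.21, d_Receiver 2 = 178.27 km.
Circle about each station: (x − 19.2)² + (y + 36.5)² = 65.78²; (x + 42.5)² + (y − 68.3)² = 184.21²; (x + 85.2)² + (y − 8.6)² = 178.27².
Subtracting pairs of circle equations eliminates x²+y² and gives linear equations (the radical axes):
-123.4 x + 209.6 y = -24836.07
-208.8 x + 90.2 y = -21821.07
Solving the 2×2 system: x ≈ 71.5, y ≈ -76.4 km.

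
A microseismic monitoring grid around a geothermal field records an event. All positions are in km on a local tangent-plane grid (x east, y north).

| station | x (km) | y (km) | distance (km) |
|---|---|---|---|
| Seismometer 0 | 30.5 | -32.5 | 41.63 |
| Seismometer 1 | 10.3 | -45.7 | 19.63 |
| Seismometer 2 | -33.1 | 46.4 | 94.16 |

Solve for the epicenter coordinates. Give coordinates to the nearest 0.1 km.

Circle about each station: (x − 30.5)² + (y + 32.5)² = 41.63²; (x − 10.3)² + (y + 45.7)² = 19.63²; (x + 33.1)² + (y − 46.4)² = 94.16².
Subtracting pairs of circle equations eliminates x²+y² and gives linear equations (the radical axes):
-40.4 x − 26.4 y = 1555.80
-127.2 x + 157.8 y = -5870.98
Solving the 2×2 system: x ≈ -9.3, y ≈ -44.7 km.
Check against Seismometer 0 (with the unrounded x, y): √((x − 30.5)²+(y + 32.5)²) = 41.63 ≈ 41.63 km. ✓

-9.3 km east, -44.7 km north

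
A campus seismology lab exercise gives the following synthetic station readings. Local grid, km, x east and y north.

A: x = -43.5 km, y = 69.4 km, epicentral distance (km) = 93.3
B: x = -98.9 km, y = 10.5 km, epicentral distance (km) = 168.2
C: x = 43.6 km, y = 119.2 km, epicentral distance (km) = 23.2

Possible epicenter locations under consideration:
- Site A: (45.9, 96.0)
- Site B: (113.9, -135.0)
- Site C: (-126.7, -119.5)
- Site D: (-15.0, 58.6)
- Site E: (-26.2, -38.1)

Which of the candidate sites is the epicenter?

For each candidate, compare |candidate − station| to the reported distance:
Site A: residuals A 0.0, B 0.0, C 0.1 → max 0.1 km
Site B: residuals A 164.7, B 89.6, C 240.5 → max 240.5 km
Site C: residuals A 113.1, B 35.3, C 270.0 → max 270.0 km
Site D: residuals A 62.8, B 71.5, C 61.1 → max 71.5 km
Site E: residuals A 15.6, B 80.8, C 148.9 → max 148.9 km
Only Site A has all residuals ≈ 0.

Site A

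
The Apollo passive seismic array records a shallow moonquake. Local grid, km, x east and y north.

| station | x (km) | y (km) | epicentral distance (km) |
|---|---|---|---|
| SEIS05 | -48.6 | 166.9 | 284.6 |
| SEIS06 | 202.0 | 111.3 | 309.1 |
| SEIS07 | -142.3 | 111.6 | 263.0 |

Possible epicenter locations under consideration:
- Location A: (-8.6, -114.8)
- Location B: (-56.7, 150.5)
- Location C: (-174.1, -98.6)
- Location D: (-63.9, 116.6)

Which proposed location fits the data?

Location A

For each candidate, compare |candidate − station| to the reported distance:
Location A: residuals SEIS05 0.1, SEIS06 0.1, SEIS07 0.1 → max 0.1 km
Location B: residuals SEIS05 266.3, SEIS06 47.4, SEIS07 169.0 → max 266.3 km
Location C: residuals SEIS05 9.1, SEIS06 121.6, SEIS07 50.4 → max 121.6 km
Location D: residuals SEIS05 232.0, SEIS06 43.1, SEIS07 184.4 → max 232.0 km
Only Location A has all residuals ≈ 0.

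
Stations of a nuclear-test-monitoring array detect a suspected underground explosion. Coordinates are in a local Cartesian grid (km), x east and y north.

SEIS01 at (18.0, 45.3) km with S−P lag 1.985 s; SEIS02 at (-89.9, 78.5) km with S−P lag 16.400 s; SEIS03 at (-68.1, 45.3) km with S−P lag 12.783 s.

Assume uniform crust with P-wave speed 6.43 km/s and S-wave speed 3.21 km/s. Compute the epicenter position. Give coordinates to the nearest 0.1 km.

(13.0, 57.0)

Distance from S−P lag: d = Δt · v_P v_S / (v_P − v_S) = Δt · (6.43·3.21)/(6.43−3.21) ≈ 6.4100·Δt.
So d_SEIS01 = 12.72, d_SEIS02 = 105.12, d_SEIS03 = 81.94 km.
Circle about each station: (x − 18.0)² + (y − 45.3)² = 12.72²; (x + 89.9)² + (y − 78.5)² = 105.12²; (x + 68.1)² + (y − 45.3)² = 81.94².
Subtracting pairs of circle equations eliminates x²+y² and gives linear equations (the radical axes):
-215.8 x + 66.4 y = 979.75
-172.2 x + 0.0 y = -2238.76
Solving the 2×2 system: x ≈ 13.0, y ≈ 57.0 km.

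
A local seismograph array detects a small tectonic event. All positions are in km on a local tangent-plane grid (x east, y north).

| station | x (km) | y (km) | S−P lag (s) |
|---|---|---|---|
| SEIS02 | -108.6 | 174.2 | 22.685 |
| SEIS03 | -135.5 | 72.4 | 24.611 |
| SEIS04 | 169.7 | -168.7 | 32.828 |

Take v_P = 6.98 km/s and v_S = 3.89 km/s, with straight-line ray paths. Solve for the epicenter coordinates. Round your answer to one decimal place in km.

Distance from S−P lag: d = Δt · v_P v_S / (v_P − v_S) = Δt · (6.98·3.89)/(6.98−3.89) ≈ 8.7871·Δt.
So d_SEIS02 = 199.34, d_SEIS03 = 216.26, d_SEIS04 = 288.46 km.
Circle about each station: (x + 108.6)² + (y − 174.2)² = 199.34²; (x + 135.5)² + (y − 72.4)² = 216.26²; (x − 169.7)² + (y + 168.7)² = 288.46².
Subtracting the SEIS02 equation from the SEIS03 and SEIS04 equations removes the quadratic terms:
-53.8 x − 203.6 y = -25569.54
556.6 x − 685.8 y = -28354.56
Solving the 2×2 system: x ≈ 78.3, y ≈ 104.9 km.

x ≈ 78.3 km, y ≈ 104.9 km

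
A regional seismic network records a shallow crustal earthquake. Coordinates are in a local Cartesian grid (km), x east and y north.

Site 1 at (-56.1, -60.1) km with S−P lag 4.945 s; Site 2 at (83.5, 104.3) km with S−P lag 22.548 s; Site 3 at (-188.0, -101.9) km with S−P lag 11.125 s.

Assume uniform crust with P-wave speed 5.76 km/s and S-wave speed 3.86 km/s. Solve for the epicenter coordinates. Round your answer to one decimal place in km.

(-58.8, -117.9)

Distance from S−P lag: d = Δt · v_P v_S / (v_P − v_S) = Δt · (5.76·3.86)/(5.76−3.86) ≈ 11.7019·Δt.
So d_Site 1 = 57.87, d_Site 2 = 263.85, d_Site 3 = 130.18 km.
Circle about each station: (x + 56.1)² + (y + 60.1)² = 57.87²; (x − 83.5)² + (y − 104.3)² = 263.85²; (x + 188.0)² + (y + 101.9)² = 130.18².
Subtracting pairs of circle equations eliminates x²+y² and gives linear equations (the radical axes):
279.2 x + 328.8 y = -55176.37
-263.8 x − 83.6 y = 25370.49
Solving the 2×2 system: x ≈ -58.8, y ≈ -117.9 km.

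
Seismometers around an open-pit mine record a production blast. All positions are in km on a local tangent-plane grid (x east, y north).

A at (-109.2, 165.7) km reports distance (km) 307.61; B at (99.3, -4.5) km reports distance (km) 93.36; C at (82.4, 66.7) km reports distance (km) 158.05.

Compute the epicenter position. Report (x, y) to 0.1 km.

Circle about each station: (x + 109.2)² + (y − 165.7)² = 307.61²; (x − 99.3)² + (y + 4.5)² = 93.36²; (x − 82.4)² + (y − 66.7)² = 158.05².
Subtracting the A equation from the B and C equations removes the quadratic terms:
417.0 x − 340.4 y = 56407.43
383.2 x − 198.0 y = 41501.63
Solving the 2×2 system: x ≈ 61.8, y ≈ -90.0 km.

(61.8, -90.0)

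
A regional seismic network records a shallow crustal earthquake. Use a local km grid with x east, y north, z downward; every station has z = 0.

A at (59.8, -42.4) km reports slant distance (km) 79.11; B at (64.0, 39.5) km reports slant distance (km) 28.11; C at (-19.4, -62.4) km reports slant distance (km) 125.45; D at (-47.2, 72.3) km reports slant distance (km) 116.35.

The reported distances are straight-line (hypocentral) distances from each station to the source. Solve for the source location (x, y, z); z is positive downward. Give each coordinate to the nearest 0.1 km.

x ≈ 58.7 km, y ≈ 32.1 km, depth ≈ 26.6 km

Each station gives a sphere (x−x_i)² + (y−y_i)² + z² = d_i² (stations at z=0).
Subtracting the A sphere from B and C: z² cancels, leaving linear equations in x and y:
8.4 x + 163.8 y = 5750.67
-158.4 x − 40.0 y = -10582.99
Solving: x ≈ 58.706, y ≈ 32.097 km (keep extra digits for the depth step; rounded: 58.7, 32.1).
Then from the A sphere: z² = 79.11² − (x − 59.8)² − (y + 42.4)² with x = 58.706, y = 32.097, so z ≈ 26.597 ≈ 26.6 km.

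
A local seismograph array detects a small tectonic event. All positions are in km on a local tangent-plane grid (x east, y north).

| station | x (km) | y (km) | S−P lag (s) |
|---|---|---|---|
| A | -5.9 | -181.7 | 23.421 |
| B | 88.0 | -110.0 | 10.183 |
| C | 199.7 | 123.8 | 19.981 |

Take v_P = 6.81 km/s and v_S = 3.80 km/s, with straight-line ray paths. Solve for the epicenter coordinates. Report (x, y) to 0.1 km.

Distance from S−P lag: d = Δt · v_P v_S / (v_P − v_S) = Δt · (6.81·3.80)/(6.81−3.80) ≈ 8.5973·Δt.
So d_A = 201.36, d_B = 87.55, d_C = 171.78 km.
Circle about each station: (x + 5.9)² + (y + 181.7)² = 201.36²; (x − 88.0)² + (y + 110.0)² = 87.55²; (x − 199.7)² + (y − 123.8)² = 171.78².
Subtracting the A equation from the B and C equations removes the quadratic terms:
187.8 x + 143.4 y = 19675.15
411.2 x + 611.0 y = 33194.31
Solving the 2×2 system: x ≈ 130.2, y ≈ -33.3 km.

130.2 km east, -33.3 km north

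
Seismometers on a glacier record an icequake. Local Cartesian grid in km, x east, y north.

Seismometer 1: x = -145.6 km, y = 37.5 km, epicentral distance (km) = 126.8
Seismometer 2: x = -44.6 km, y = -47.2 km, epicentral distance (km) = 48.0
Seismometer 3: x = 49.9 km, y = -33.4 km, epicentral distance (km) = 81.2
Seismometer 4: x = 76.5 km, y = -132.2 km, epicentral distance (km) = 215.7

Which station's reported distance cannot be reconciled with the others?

Solve using three stations at a time. Using Seismometer 1, Seismometer 2, Seismometer 3 (subtract circle equations pairwise → linear system) gives (x, y) ≈ (-25.5, -3.1).
Distances from that point to each station vs reported:
  Seismometer 1: calculated 126.8 vs reported 126.8 → residual 0.0 km
  Seismometer 2: calculated 48.0 vs reported 48.0 → residual 0.0 km
  Seismometer 3: calculated 81.2 vs reported 81.2 → residual 0.0 km
  Seismometer 4: calculated 164.5 vs reported 215.7 → residual 51.2 km
Seismometer 1, Seismometer 2, Seismometer 3 are mutually consistent (residuals ≈ 0); Seismometer 4 is off by 51.2 km.

Seismometer 4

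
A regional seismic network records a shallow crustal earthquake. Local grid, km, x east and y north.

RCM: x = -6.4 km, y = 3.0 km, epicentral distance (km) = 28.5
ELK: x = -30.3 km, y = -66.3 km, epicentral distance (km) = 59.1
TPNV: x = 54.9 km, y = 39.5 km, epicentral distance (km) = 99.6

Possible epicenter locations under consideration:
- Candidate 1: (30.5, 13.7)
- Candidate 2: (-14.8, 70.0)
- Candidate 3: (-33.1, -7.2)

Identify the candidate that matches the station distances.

For each candidate, compare |candidate − station| to the reported distance:
Candidate 1: residuals RCM 9.9, ELK 41.4, TPNV 64.1 → max 64.1 km
Candidate 2: residuals RCM 39.0, ELK 78.1, TPNV 23.5 → max 78.1 km
Candidate 3: residuals RCM 0.1, ELK 0.1, TPNV 0.0 → max 0.1 km
Only Candidate 3 has all residuals ≈ 0.

Candidate 3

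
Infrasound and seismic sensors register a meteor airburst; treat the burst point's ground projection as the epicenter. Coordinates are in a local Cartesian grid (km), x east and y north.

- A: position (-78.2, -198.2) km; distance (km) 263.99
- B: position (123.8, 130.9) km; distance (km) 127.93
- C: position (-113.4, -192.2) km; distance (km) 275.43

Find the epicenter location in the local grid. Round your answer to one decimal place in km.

Circle about each station: (x + 78.2)² + (y + 198.2)² = 263.99²; (x − 123.8)² + (y − 130.9)² = 127.93²; (x + 113.4)² + (y + 192.2)² = 275.43².
Subtracting pairs of circle equations eliminates x²+y² and gives linear equations (the radical axes):
404.0 x + 658.2 y = 40387.41
-70.4 x + 12.0 y = -1769.04
Solving the 2×2 system: x ≈ 32.2, y ≈ 41.6 km.

32.2 km east, 41.6 km north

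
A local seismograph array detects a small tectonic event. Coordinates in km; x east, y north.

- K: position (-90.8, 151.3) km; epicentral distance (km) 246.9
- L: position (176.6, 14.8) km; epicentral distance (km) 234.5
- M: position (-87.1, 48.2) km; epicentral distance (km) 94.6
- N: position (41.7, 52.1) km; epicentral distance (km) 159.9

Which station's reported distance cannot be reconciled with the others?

Solve using three stations at a time. Using K, L, N (subtract circle equations pairwise → linear system) gives (x, y) ≈ (-33.8, -89.0).
Distances from that point to each station vs reported:
  K: calculated 247.0 vs reported 246.9 → residual 0.1 km
  L: calculated 234.6 vs reported 234.5 → residual 0.1 km
  M: calculated 147.2 vs reported 94.6 → residual 52.6 km
  N: calculated 160.0 vs reported 159.9 → residual 0.1 km
K, L, N are mutually consistent (residuals ≈ 0); M is off by 52.6 km.

M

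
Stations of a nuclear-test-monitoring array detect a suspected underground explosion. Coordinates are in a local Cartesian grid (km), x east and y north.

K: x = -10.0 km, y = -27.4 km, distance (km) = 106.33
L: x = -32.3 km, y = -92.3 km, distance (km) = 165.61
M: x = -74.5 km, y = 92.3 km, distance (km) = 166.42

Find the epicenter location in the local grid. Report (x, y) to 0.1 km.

(79.7, 29.7)

Circle about each station: (x + 10.0)² + (y + 27.4)² = 106.33²; (x + 32.3)² + (y + 92.3)² = 165.61²; (x + 74.5)² + (y − 92.3)² = 166.42².
Subtracting pairs of circle equations eliminates x²+y² and gives linear equations (the radical axes):
-44.6 x − 129.8 y = -7408.78
-129.0 x + 239.4 y = -3170.77
Solving the 2×2 system: x ≈ 79.7, y ≈ 29.7 km.
Check against K (with the unrounded x, y): √((x + 10.0)²+(y + 27.4)²) = 106.32 ≈ 106.33 km. ✓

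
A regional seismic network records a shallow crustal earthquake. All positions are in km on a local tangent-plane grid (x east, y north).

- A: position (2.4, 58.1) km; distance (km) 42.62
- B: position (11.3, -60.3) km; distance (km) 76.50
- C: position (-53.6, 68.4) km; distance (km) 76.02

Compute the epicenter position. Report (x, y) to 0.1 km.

Circle about each station: (x − 2.4)² + (y − 58.1)² = 42.62²; (x − 11.3)² + (y + 60.3)² = 76.50²; (x + 53.6)² + (y − 68.4)² = 76.02².
Subtracting pairs of circle equations eliminates x²+y² and gives linear equations (the radical axes):
17.8 x − 236.8 y = -3653.38
-112.0 x + 20.6 y = 207.57
Solving the 2×2 system: x ≈ 1.0, y ≈ 15.5 km.

(1.0, 15.5)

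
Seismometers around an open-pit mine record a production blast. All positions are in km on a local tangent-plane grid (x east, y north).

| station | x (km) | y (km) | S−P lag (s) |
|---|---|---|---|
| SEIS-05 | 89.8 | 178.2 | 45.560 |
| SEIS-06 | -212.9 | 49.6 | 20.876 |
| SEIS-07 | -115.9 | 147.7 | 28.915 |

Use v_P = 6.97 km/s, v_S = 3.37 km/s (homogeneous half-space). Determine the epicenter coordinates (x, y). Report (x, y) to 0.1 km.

Distance from S−P lag: d = Δt · v_P v_S / (v_P − v_S) = Δt · (6.97·3.37)/(6.97−3.37) ≈ 6.5247·Δt.
So d_SEIS-05 = 297.27, d_SEIS-06 = 136.21, d_SEIS-07 = 188.66 km.
Circle about each station: (x − 89.8)² + (y − 178.2)² = 297.27²; (x + 212.9)² + (y − 49.6)² = 136.21²; (x + 115.9)² + (y − 147.7)² = 188.66².
Subtracting the SEIS-05 equation from the SEIS-06 and SEIS-07 equations removes the quadratic terms:
-605.4 x − 257.2 y = 77783.58
-411.4 x − 61.0 y = 48205.68
Solving the 2×2 system: x ≈ -111.1, y ≈ -40.9 km.

(-111.1, -40.9)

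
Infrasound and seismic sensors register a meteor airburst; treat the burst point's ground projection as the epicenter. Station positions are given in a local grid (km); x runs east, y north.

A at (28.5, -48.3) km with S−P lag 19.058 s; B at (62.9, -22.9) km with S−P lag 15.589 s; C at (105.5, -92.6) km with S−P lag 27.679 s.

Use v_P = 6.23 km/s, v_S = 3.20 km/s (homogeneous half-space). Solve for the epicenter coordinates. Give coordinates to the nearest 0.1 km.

Distance from S−P lag: d = Δt · v_P v_S / (v_P − v_S) = Δt · (6.23·3.20)/(6.23−3.20) ≈ 6.5795·Δt.
So d_A = 125.39, d_B = 102.57, d_C = 182.12 km.
Circle about each station: (x − 28.5)² + (y + 48.3)² = 125.39²; (x − 62.9)² + (y + 22.9)² = 102.57²; (x − 105.5)² + (y + 92.6)² = 182.12².
Subtracting pairs of circle equations eliminates x²+y² and gives linear equations (the radical axes):
68.8 x + 50.8 y = 6537.73
154.0 x − 88.6 y = -885.17
Solving the 2×2 system: x ≈ 38.4, y ≈ 76.7 km.

(38.4, 76.7)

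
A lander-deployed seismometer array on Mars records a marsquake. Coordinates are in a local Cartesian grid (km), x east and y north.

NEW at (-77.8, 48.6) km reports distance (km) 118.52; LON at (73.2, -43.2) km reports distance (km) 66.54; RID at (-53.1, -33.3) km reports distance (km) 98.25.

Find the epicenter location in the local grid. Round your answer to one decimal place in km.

x ≈ 34.6 km, y ≈ 11.0 km

Circle about each station: (x + 77.8)² + (y − 48.6)² = 118.52²; (x − 73.2)² + (y + 43.2)² = 66.54²; (x + 53.1)² + (y + 33.3)² = 98.25².
Subtracting the NEW equation from the LON and RID equations removes the quadratic terms:
302.0 x − 183.6 y = 8429.10
49.4 x − 163.8 y = -92.37
Solving the 2×2 system: x ≈ 34.6, y ≈ 11.0 km.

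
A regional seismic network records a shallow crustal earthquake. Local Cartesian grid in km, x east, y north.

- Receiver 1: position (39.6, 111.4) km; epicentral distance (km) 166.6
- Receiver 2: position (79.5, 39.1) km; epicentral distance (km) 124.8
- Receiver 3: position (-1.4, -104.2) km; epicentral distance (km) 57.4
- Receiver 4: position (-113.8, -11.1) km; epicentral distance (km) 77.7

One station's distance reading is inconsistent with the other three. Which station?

Solve using three stations at a time. Using Receiver 1, Receiver 2, Receiver 3 (subtract circle equations pairwise → linear system) gives (x, y) ≈ (-10.3, -47.5).
Distances from that point to each station vs reported:
  Receiver 1: calculated 166.6 vs reported 166.6 → residual 0.0 km
  Receiver 2: calculated 124.8 vs reported 124.8 → residual 0.0 km
  Receiver 3: calculated 57.4 vs reported 57.4 → residual 0.0 km
  Receiver 4: calculated 109.7 vs reported 77.7 → residual 32.0 km
Receiver 1, Receiver 2, Receiver 3 are mutually consistent (residuals ≈ 0); Receiver 4 is off by 32.0 km.

Receiver 4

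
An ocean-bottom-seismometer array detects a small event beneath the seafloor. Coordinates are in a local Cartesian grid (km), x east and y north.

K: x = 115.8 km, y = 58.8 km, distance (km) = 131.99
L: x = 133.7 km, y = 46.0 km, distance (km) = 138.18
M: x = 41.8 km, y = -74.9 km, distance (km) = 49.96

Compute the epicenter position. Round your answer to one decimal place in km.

(18.7, -30.6)

Circle about each station: (x − 115.8)² + (y − 58.8)² = 131.99²; (x − 133.7)² + (y − 46.0)² = 138.18²; (x − 41.8)² + (y + 74.9)² = 49.96².
Subtracting the K equation from the L and M equations removes the quadratic terms:
35.8 x − 25.6 y = 1452.26
-148.0 x − 267.4 y = 5415.53
Solving the 2×2 system: x ≈ 18.7, y ≈ -30.6 km.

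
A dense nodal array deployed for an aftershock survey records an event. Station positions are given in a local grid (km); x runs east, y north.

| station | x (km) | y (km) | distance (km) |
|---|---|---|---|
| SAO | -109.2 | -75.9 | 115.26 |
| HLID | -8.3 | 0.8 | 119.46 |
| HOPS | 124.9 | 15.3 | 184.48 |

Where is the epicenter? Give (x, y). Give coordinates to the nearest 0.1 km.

Circle about each station: (x + 109.2)² + (y + 75.9)² = 115.26²; (x + 8.3)² + (y − 0.8)² = 119.46²; (x − 124.9)² + (y − 15.3)² = 184.48².
Subtracting the SAO equation from the HLID and HOPS equations removes the quadratic terms:
201.8 x + 153.4 y = -18601.74
468.2 x + 182.4 y = -22599.35
Solving the 2×2 system: x ≈ -2.1, y ≈ -118.5 km.
Check against SAO (with the unrounded x, y): √((x + 109.2)²+(y + 75.9)²) = 115.25 ≈ 115.26 km. ✓

(-2.1, -118.5)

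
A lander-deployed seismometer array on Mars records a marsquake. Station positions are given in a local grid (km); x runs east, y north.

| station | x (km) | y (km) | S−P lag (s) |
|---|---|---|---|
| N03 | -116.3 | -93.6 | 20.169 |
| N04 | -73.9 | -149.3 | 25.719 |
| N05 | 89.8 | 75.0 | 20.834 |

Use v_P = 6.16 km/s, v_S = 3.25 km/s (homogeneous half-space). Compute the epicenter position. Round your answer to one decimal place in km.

Distance from S−P lag: d = Δt · v_P v_S / (v_P − v_S) = Δt · (6.16·3.25)/(6.16−3.25) ≈ 6.8797·Δt.
So d_N03 = 138.76, d_N04 = 176.94, d_N05 = 143.33 km.
Circle about each station: (x + 116.3)² + (y + 93.6)² = 138.76²; (x + 73.9)² + (y + 149.3)² = 176.94²; (x − 89.8)² + (y − 75.0)² = 143.33².
Subtracting pairs of circle equations eliminates x²+y² and gives linear equations (the radical axes):
84.8 x − 111.4 y = -6588.38
412.2 x + 337.2 y = -9886.76
Solving the 2×2 system: x ≈ -44.6, y ≈ 25.2 km.

(-44.6, 25.2)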